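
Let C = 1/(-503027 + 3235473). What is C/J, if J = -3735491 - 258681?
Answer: -1/10913859304712 ≈ -9.1627e-14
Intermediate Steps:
J = -3994172
C = 1/2732446 ≈ 3.6597e-7
C/J = (1/2732446)/(-3994172) = (1/2732446)*(-1/3994172) = -1/10913859304712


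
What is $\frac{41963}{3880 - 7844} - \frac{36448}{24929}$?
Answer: $- \frac{1190575499}{98818556} \approx -12.048$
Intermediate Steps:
$\frac{41963}{3880 - 7844} - \frac{36448}{24929} = \frac{41963}{-3964} - \frac{36448}{24929} = 41963 \left(- \frac{1}{3964}\right) - \frac{36448}{24929} = - \frac{41963}{3964} - \frac{36448}{24929} = - \frac{1190575499}{98818556}$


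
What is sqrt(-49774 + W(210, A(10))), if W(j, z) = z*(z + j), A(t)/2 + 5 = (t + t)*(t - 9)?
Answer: I*sqrt(42574) ≈ 206.33*I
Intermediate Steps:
A(t) = -10 + 4*t*(-9 + t) (A(t) = -10 + 2*((t + t)*(t - 9)) = -10 + 2*((2*t)*(-9 + t)) = -10 + 2*(2*t*(-9 + t)) = -10 + 4*t*(-9 + t))
W(j, z) = z*(j + z)
sqrt(-49774 + W(210, A(10))) = sqrt(-49774 + (-10 - 36*10 + 4*10**2)*(210 + (-10 - 36*10 + 4*10**2))) = sqrt(-49774 + (-10 - 360 + 4*100)*(210 + (-10 - 360 + 4*100))) = sqrt(-49774 + (-10 - 360 + 400)*(210 + (-10 - 360 + 400))) = sqrt(-49774 + 30*(210 + 30)) = sqrt(-49774 + 30*240) = sqrt(-49774 + 7200) = sqrt(-42574) = I*sqrt(42574)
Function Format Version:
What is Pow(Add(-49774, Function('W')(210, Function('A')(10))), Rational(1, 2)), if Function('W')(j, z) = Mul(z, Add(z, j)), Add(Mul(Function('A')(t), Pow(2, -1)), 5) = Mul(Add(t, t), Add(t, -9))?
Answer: Mul(I, Pow(42574, Rational(1, 2))) ≈ Mul(206.33, I)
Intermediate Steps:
Function('A')(t) = Add(-10, Mul(4, t, Add(-9, t))) (Function('A')(t) = Add(-10, Mul(2, Mul(Add(t, t), Add(t, -9)))) = Add(-10, Mul(2, Mul(Mul(2, t), Add(-9, t)))) = Add(-10, Mul(2, Mul(2, t, Add(-9, t)))) = Add(-10, Mul(4, t, Add(-9, t))))
Function('W')(j, z) = Mul(z, Add(j, z))
Pow(Add(-49774, Function('W')(210, Function('A')(10))), Rational(1, 2)) = Pow(Add(-49774, Mul(Add(-10, Mul(-36, 10), Mul(4, Pow(10, 2))), Add(210, Add(-10, Mul(-36, 10), Mul(4, Pow(10, 2)))))), Rational(1, 2)) = Pow(Add(-49774, Mul(Add(-10, -360, Mul(4, 100)), Add(210, Add(-10, -360, Mul(4, 100))))), Rational(1, 2)) = Pow(Add(-49774, Mul(Add(-10, -360, 400), Add(210, Add(-10, -360, 400)))), Rational(1, 2)) = Pow(Add(-49774, Mul(30, Add(210, 30))), Rational(1, 2)) = Pow(Add(-49774, Mul(30, 240)), Rational(1, 2)) = Pow(Add(-49774, 7200), Rational(1, 2)) = Pow(-42574, Rational(1, 2)) = Mul(I, Pow(42574, Rational(1, 2)))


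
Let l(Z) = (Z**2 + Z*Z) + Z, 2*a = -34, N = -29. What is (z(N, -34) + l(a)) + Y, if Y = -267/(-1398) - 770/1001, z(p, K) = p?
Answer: 3219353/6058 ≈ 531.42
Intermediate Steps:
a = -17 (a = (1/2)*(-34) = -17)
l(Z) = Z + 2*Z**2 (l(Z) = (Z**2 + Z**2) + Z = 2*Z**2 + Z = Z + 2*Z**2)
Y = -3503/6058 (Y = -267*(-1/1398) - 770*1/1001 = 89/466 - 10/13 = -3503/6058 ≈ -0.57824)
(z(N, -34) + l(a)) + Y = (-29 - 17*(1 + 2*(-17))) - 3503/6058 = (-29 - 17*(1 - 34)) - 3503/6058 = (-29 - 17*(-33)) - 3503/6058 = (-29 + 561) - 3503/6058 = 532 - 3503/6058 = 3219353/6058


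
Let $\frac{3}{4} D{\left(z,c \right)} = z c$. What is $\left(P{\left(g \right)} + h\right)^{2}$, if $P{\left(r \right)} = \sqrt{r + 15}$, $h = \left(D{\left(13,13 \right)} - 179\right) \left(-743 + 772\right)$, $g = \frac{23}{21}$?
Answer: $\frac{113743741}{63} + \frac{104806 \sqrt{42}}{63} \approx 1.8162 \cdot 10^{6}$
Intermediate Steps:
$g = \frac{23}{21}$ ($g = 23 \cdot \frac{1}{21} = \frac{23}{21} \approx 1.0952$)
$D{\left(z,c \right)} = \frac{4 c z}{3}$ ($D{\left(z,c \right)} = \frac{4 z c}{3} = \frac{4 c z}{3}$)
$h = \frac{4031}{3}$ ($h = \left(\frac{4}{3} \cdot 13 \cdot 13 - 179\right) \left(-743 + 772\right) = \left(\frac{676}{3} - 179\right) 29 = \frac{139}{3} \cdot 29 = \frac{4031}{3} \approx 1343.7$)
$P{\left(r \right)} = \sqrt{15 + r}$
$\left(P{\left(g \right)} + h\right)^{2} = \left(\sqrt{15 + \frac{23}{21}} + \frac{4031}{3}\right)^{2} = \left(\sqrt{\frac{338}{21}} + \frac{4031}{3}\right)^{2} = \left(\frac{13 \sqrt{42}}{21} + \frac{4031}{3}\right)^{2} = \left(\frac{4031}{3} + \frac{13 \sqrt{42}}{21}\right)^{2}$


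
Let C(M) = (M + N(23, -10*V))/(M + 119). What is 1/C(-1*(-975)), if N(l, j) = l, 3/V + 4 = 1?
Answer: 547/499 ≈ 1.0962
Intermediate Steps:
V = -1 (V = 3/(-4 + 1) = 3/(-3) = 3*(-⅓) = -1)
C(M) = (23 + M)/(119 + M) (C(M) = (M + 23)/(M + 119) = (23 + M)/(119 + M))
1/C(-1*(-975)) = 1/((23 - 1*(-975))/(119 - 1*(-975))) = 1/((23 + 975)/(119 + 975)) = 1/(998/1094) = 1/((1/1094)*998) = 1/(499/547) = 547/499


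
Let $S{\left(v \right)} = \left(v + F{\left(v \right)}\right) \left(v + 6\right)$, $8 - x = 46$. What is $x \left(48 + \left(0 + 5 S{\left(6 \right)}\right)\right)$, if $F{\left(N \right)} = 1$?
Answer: $-17784$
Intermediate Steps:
$x = -38$ ($x = 8 - 46 = -38$)
$S{\left(v \right)} = \left(1 + v\right) \left(6 + v\right)$ ($S{\left(v \right)} = \left(v + 1\right) \left(v + 6\right) = \left(1 + v\right) \left(6 + v\right)$)
$x \left(48 + \left(0 + 5 S{\left(6 \right)}\right)\right) = - 38 \left(48 + \left(0 + 5 \left(6 + 6^{2} + 7 \cdot 6\right)\right)\right) = - 38 \left(48 + \left(0 + 5 \left(6 + 36 + 42\right)\right)\right) = - 38 \left(48 + \left(0 + 5 \cdot 84\right)\right) = - 38 \left(48 + \left(0 + 420\right)\right) = - 38 \left(48 + 420\right) = \left(-38\right) 468 = -17784$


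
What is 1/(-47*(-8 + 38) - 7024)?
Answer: -1/8434 ≈ -0.00011857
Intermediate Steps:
1/(-47*(-8 + 38) - 7024) = 1/(-47*30 - 7024) = 1/(-1410 - 7024) = 1/(-8434) = -1/8434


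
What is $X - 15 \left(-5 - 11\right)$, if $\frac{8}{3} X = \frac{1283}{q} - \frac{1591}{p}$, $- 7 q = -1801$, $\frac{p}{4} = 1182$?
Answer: $\frac{5489278697}{22707008} \approx 241.74$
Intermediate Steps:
$p = 4728$ ($p = 4 \cdot 1182 = 4728$)
$q = \frac{1801}{7}$ ($q = \left(- \frac{1}{7}\right) \left(-1801\right) = \frac{1801}{7} \approx 257.29$)
$X = \frac{39596777}{22707008}$ ($X = \frac{3 \left(\frac{1283}{\frac{1801}{7}} - \frac{1591}{4728}\right)}{8} = \frac{3 \left(1283 \cdot \frac{7}{1801} - \frac{1591}{4728}\right)}{8} = \frac{3 \left(\frac{8981}{1801} - \frac{1591}{4728}\right)}{8} = \frac{3}{8} \cdot \frac{39596777}{8515128} = \frac{39596777}{22707008} \approx 1.7438$)
$X - 15 \left(-5 - 11\right) = \frac{39596777}{22707008} - 15 \left(-5 - 11\right) = \frac{39596777}{22707008} - 15 \left(-16\right) = \frac{39596777}{22707008} - -240 = \frac{39596777}{22707008} + 240 = \frac{5489278697}{22707008}$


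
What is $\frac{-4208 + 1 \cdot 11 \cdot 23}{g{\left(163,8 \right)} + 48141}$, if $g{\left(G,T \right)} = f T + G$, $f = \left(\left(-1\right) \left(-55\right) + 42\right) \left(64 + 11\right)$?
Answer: $- \frac{3955}{106504} \approx -0.037135$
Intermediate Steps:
$f = 7275$ ($f = \left(55 + 42\right) 75 = 97 \cdot 75 = 7275$)
$g{\left(G,T \right)} = G + 7275 T$ ($g{\left(G,T \right)} = 7275 T + G = G + 7275 T$)
$\frac{-4208 + 1 \cdot 11 \cdot 23}{g{\left(163,8 \right)} + 48141} = \frac{-4208 + 1 \cdot 11 \cdot 23}{\left(163 + 7275 \cdot 8\right) + 48141} = \frac{-4208 + 11 \cdot 23}{\left(163 + 58200\right) + 48141} = \frac{-4208 + 253}{58363 + 48141} = - \frac{3955}{106504}$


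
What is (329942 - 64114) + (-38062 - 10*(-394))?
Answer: 231706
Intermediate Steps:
(329942 - 64114) + (-38062 - 10*(-394)) = 265828 + (-38062 + 3940) = 265828 - 34122 = 231706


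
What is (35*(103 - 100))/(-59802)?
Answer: -35/19934 ≈ -0.0017558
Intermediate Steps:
(35*(103 - 100))/(-59802) = (35*3)*(-1/59802) = 105*(-1/59802) = -35/19934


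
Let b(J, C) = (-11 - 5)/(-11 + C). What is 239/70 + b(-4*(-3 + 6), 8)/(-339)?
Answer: 241943/71190 ≈ 3.3986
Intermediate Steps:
b(J, C) = -16/(-11 + C)
239/70 + b(-4*(-3 + 6), 8)/(-339) = 239/70 - 16/(-11 + 8)/(-339) = 239*(1/70) - 16/(-3)*(-1/339) = 239/70 - 16*(-⅓)*(-1/339) = 239/70 + (16/3)*(-1/339) = 239/70 - 16/1017 = 241943/71190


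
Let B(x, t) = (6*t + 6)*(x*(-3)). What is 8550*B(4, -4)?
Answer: 1846800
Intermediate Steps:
B(x, t) = -3*x*(6 + 6*t) (B(x, t) = (6 + 6*t)*(-3*x) = -3*x*(6 + 6*t))
8550*B(4, -4) = 8550*(-18*4*(1 - 4)) = 8550*(-18*4*(-3)) = 8550*216 = 1846800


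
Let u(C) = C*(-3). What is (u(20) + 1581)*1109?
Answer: 1686789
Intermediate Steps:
u(C) = -3*C
(u(20) + 1581)*1109 = (-3*20 + 1581)*1109 = (-60 + 1581)*1109 = 1521*1109 = 1686789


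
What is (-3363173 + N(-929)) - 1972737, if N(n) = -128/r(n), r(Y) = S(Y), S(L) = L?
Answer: -4957060262/929 ≈ -5.3359e+6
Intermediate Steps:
r(Y) = Y
N(n) = -128/n
(-3363173 + N(-929)) - 1972737 = (-3363173 - 128/(-929)) - 1972737 = (-3363173 - 128*(-1/929)) - 1972737 = (-3363173 + 128/929) - 1972737 = -3124387589/929 - 1972737 = -4957060262/929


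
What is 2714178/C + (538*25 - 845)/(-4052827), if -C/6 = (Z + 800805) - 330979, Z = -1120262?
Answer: 1825150234421/2636104582572 ≈ 0.69237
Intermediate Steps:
C = 3902616 (C = -6*((-1120262 + 800805) - 330979) = -6*(-319457 - 330979) = -6*(-650436) = 3902616)
2714178/C + (538*25 - 845)/(-4052827) = 2714178/3902616 + (538*25 - 845)/(-4052827) = 2714178*(1/3902616) + (13450 - 845)*(-1/4052827) = 452363/650436 + 12605*(-1/4052827) = 452363/650436 - 12605/4052827 = 1825150234421/2636104582572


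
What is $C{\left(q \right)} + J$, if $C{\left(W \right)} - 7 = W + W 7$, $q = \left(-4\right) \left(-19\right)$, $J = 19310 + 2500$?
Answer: $22425$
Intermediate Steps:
$J = 21810$
$q = 76$
$C{\left(W \right)} = 7 + 8 W$ ($C{\left(W \right)} = 7 + \left(W + W 7\right) = 7 + \left(W + 7 W\right) = 7 + 8 W$)
$C{\left(q \right)} + J = \left(7 + 8 \cdot 76\right) + 21810 = \left(7 + 608\right) + 21810 = 615 + 21810 = 22425$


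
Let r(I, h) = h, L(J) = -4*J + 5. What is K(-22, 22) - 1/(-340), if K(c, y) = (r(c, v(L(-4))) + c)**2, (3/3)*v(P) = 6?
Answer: 87041/340 ≈ 256.00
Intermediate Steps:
L(J) = 5 - 4*J
v(P) = 6
K(c, y) = (6 + c)**2
K(-22, 22) - 1/(-340) = (6 - 22)**2 - 1/(-340) = (-16)**2 - 1*(-1/340) = 256 + 1/340 = 87041/340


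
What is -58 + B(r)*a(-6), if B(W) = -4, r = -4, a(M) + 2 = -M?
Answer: -74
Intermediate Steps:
a(M) = -2 - M
-58 + B(r)*a(-6) = -58 - 4*(-2 - 1*(-6)) = -58 - 4*(-2 + 6) = -58 - 4*4 = -58 - 16 = -74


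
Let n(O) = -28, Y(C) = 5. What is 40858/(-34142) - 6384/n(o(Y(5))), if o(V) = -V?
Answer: 3871759/17071 ≈ 226.80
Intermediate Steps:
40858/(-34142) - 6384/n(o(Y(5))) = 40858/(-34142) - 6384/(-28) = 40858*(-1/34142) - 6384*(-1/28) = -20429/17071 + 228 = 3871759/17071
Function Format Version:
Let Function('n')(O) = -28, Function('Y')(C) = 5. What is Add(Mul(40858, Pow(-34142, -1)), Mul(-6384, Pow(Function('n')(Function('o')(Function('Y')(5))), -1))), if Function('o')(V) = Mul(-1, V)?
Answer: Rational(3871759, 17071) ≈ 226.80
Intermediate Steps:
Add(Mul(40858, Pow(-34142, -1)), Mul(-6384, Pow(Function('n')(Function('o')(Function('Y')(5))), -1))) = Add(Mul(40858, Pow(-34142, -1)), Mul(-6384, Pow(-28, -1))) = Add(Mul(40858, Rational(-1, 34142)), Mul(-6384, Rational(-1, 28))) = Add(Rational(-20429, 17071), 228) = Rational(3871759, 17071)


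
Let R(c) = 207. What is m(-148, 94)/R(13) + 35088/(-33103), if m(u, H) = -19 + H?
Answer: -1593497/2284107 ≈ -0.69765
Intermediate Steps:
m(-148, 94)/R(13) + 35088/(-33103) = (-19 + 94)/207 + 35088/(-33103) = 75*(1/207) + 35088*(-1/33103) = 25/69 - 35088/33103 = -1593497/2284107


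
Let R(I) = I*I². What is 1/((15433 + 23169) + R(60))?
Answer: 1/254602 ≈ 3.9277e-6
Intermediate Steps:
R(I) = I³
1/((15433 + 23169) + R(60)) = 1/((15433 + 23169) + 60³) = 1/(38602 + 216000) = 1/254602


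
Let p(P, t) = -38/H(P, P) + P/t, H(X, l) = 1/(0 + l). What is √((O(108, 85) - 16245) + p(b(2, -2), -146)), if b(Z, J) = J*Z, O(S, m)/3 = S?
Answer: I*√84032855/73 ≈ 125.57*I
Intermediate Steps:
H(X, l) = 1/l
O(S, m) = 3*S
p(P, t) = -38*P + P/t
√((O(108, 85) - 16245) + p(b(2, -2), -146)) = √((3*108 - 16245) + (-(-76)*2 - 2*2/(-146))) = √((324 - 16245) + (-38*(-4) - 4*(-1/146))) = √(-15921 + (152 + 2/73)) = √(-15921 + 11098/73) = √(-1151135/73) = I*√84032855/73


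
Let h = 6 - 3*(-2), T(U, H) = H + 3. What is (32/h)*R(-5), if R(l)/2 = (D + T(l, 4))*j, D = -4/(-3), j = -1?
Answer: -400/9 ≈ -44.444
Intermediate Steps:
T(U, H) = 3 + H
h = 12 (h = 6 + 6 = 12)
D = 4/3 (D = -4*(-⅓) = 4/3 ≈ 1.3333)
R(l) = -50/3 (R(l) = 2*((4/3 + (3 + 4))*(-1)) = 2*((4/3 + 7)*(-1)) = 2*((25/3)*(-1)) = 2*(-25/3) = -50/3)
(32/h)*R(-5) = (32/12)*(-50/3) = (32*(1/12))*(-50/3) = (8/3)*(-50/3) = -400/9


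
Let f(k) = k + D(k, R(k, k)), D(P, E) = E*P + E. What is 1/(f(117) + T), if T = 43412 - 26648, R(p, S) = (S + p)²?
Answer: 1/6478089 ≈ 1.5437e-7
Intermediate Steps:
D(P, E) = E + E*P
T = 16764
f(k) = k + 4*k²*(1 + k) (f(k) = k + (k + k)²*(1 + k) = k + (2*k)²*(1 + k) = k + (4*k²)*(1 + k) = k + 4*k²*(1 + k))
1/(f(117) + T) = 1/(117*(1 + 4*117*(1 + 117)) + 16764) = 1/(117*(1 + 4*117*118) + 16764) = 1/(117*(1 + 55224) + 16764) = 1/(117*55225 + 16764) = 1/(6461325 + 16764) = 1/6478089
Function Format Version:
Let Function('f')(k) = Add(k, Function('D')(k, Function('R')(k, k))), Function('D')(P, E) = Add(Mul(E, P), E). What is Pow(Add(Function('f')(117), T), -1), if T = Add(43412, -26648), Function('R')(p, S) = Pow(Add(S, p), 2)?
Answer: Rational(1, 6478089) ≈ 1.5437e-7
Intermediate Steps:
Function('D')(P, E) = Add(E, Mul(E, P))
T = 16764
Function('f')(k) = Add(k, Mul(4, Pow(k, 2), Add(1, k))) (Function('f')(k) = Add(k, Mul(Pow(Add(k, k), 2), Add(1, k))) = Add(k, Mul(Pow(Mul(2, k), 2), Add(1, k))) = Add(k, Mul(Mul(4, Pow(k, 2)), Add(1, k))) = Add(k, Mul(4, Pow(k, 2), Add(1, k))))
Pow(Add(Function('f')(117), T), -1) = Pow(Add(Mul(117, Add(1, Mul(4, 117, Add(1, 117)))), 16764), -1) = Pow(Add(Mul(117, Add(1, Mul(4, 117, 118))), 16764), -1) = Pow(Add(Mul(117, Add(1, 55224)), 16764), -1) = Pow(Add(Mul(117, 55225), 16764), -1) = Pow(Add(6461325, 16764), -1) = Pow(6478089, -1) = Rational(1, 6478089)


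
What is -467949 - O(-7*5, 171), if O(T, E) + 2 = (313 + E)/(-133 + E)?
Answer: -8891235/19 ≈ -4.6796e+5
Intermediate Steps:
O(T, E) = -2 + (313 + E)/(-133 + E)
-467949 - O(-7*5, 171) = -467949 - (579 - 1*171)/(-133 + 171) = -467949 - (579 - 171)/38 = -467949 - 408/38 = -467949 - 1*204/19 = -467949 - 204/19 = -8891235/19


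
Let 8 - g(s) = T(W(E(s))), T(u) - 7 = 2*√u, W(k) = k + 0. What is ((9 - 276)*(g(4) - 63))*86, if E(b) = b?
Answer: 1515492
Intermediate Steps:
W(k) = k
T(u) = 7 + 2*√u
g(s) = 1 - 2*√s (g(s) = 8 - (7 + 2*√s) = 8 + (-7 - 2*√s) = 1 - 2*√s)
((9 - 276)*(g(4) - 63))*86 = ((9 - 276)*((1 - 2*√4) - 63))*86 = -267*((1 - 2*2) - 63)*86 = -267*((1 - 4) - 63)*86 = -267*(-3 - 63)*86 = -267*(-66)*86 = 17622*86 = 1515492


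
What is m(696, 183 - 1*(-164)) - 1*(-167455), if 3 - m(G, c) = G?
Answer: 166762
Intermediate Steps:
m(G, c) = 3 - G
m(696, 183 - 1*(-164)) - 1*(-167455) = (3 - 1*696) - 1*(-167455) = (3 - 696) + 167455 = -693 + 167455 = 166762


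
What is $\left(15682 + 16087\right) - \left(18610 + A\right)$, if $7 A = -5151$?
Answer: $\frac{97264}{7} \approx 13895.0$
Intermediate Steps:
$A = - \frac{5151}{7}$ ($A = \frac{1}{7} \left(-5151\right) = - \frac{5151}{7} \approx -735.86$)
$\left(15682 + 16087\right) - \left(18610 + A\right) = \left(15682 + 16087\right) - \left(18610 - \frac{5151}{7}\right) = 31769 - \frac{125119}{7} = \frac{97264}{7}$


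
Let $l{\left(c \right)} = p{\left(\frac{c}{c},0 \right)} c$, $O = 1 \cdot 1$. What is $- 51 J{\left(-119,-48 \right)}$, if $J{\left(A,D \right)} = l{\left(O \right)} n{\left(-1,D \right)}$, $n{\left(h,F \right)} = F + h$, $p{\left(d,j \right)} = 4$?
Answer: $9996$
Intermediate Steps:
$O = 1$
$l{\left(c \right)} = 4 c$
$J{\left(A,D \right)} = -4 + 4 D$ ($J{\left(A,D \right)} = 4 \cdot 1 \left(D - 1\right) = 4 \left(-1 + D\right) = -4 + 4 D$)
$- 51 J{\left(-119,-48 \right)} = - 51 \left(-4 + 4 \left(-48\right)\right) = - 51 \left(-4 - 192\right) = \left(-51\right) \left(-196\right) = 9996$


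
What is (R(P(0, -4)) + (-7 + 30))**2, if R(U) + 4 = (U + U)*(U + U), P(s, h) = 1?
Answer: 529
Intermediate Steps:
R(U) = -4 + 4*U**2 (R(U) = -4 + (U + U)*(U + U) = -4 + (2*U)*(2*U) = -4 + 4*U**2)
(R(P(0, -4)) + (-7 + 30))**2 = ((-4 + 4*1**2) + (-7 + 30))**2 = ((-4 + 4*1) + 23)**2 = ((-4 + 4) + 23)**2 = (0 + 23)**2 = 23**2 = 529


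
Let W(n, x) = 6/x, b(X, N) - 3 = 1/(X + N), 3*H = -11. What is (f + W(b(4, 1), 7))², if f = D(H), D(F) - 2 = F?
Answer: 289/441 ≈ 0.65533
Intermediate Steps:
H = -11/3 (H = (⅓)*(-11) = -11/3 ≈ -3.6667)
D(F) = 2 + F
b(X, N) = 3 + 1/(N + X) (b(X, N) = 3 + 1/(X + N) = 3 + 1/(N + X))
f = -5/3 (f = 2 - 11/3 = -5/3 ≈ -1.6667)
(f + W(b(4, 1), 7))² = (-5/3 + 6/7)² = (-17/21)² = 289/441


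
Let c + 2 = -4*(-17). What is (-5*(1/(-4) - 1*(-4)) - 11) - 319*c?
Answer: -84335/4 ≈ -21084.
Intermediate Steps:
c = 66 (c = -2 - 4*(-17) = -2 + 68 = 66)
(-5*(1/(-4) - 1*(-4)) - 11) - 319*c = (-5*(1/(-4) - 1*(-4)) - 11) - 319*66 = (-5*(1*(-1/4) + 4) - 11) - 21054 = (-5*(-1/4 + 4) - 11) - 21054 = (-5*15/4 - 11) - 21054 = (-75/4 - 11) - 21054 = -119/4 - 21054 = -84335/4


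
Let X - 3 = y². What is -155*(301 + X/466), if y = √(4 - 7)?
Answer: -46655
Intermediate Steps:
y = I*√3 (y = √(-3) = I*√3 ≈ 1.732*I)
X = 0 (X = 3 + (I*√3)² = 3 - 3 = 0)
-155*(301 + X/466) = -155*(301 + 0/466) = -155*(301 + 0*(1/466)) = -155*(301 + 0) = -155*301 = -46655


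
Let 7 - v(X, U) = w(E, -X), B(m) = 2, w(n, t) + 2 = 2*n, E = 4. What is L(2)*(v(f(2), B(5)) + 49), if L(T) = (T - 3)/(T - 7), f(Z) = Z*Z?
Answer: 10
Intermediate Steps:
w(n, t) = -2 + 2*n
f(Z) = Z²
v(X, U) = 1 (v(X, U) = 7 - (-2 + 2*4) = 7 - (-2 + 8) = 7 - 1*6 = 7 - 6 = 1)
L(T) = (-3 + T)/(-7 + T)
L(2)*(v(f(2), B(5)) + 49) = ((-3 + 2)/(-7 + 2))*(1 + 49) = (-1/(-5))*50 = -⅕*(-1)*50 = (⅕)*50 = 10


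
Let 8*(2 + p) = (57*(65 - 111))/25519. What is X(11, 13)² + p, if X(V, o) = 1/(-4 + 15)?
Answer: -24758947/12351196 ≈ -2.0046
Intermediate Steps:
X(V, o) = 1/11
p = -205463/102076 (p = -2 + ((57*(65 - 111))/25519)/8 = -2 + ((57*(-46))*(1/25519))/8 = -2 + (-2622*1/25519)/8 = -2 + (⅛)*(-2622/25519) = -2 - 1311/102076 = -205463/102076 ≈ -2.0128)
X(11, 13)² + p = (1/11)² - 205463/102076 = 1/121 - 205463/102076 = -24758947/12351196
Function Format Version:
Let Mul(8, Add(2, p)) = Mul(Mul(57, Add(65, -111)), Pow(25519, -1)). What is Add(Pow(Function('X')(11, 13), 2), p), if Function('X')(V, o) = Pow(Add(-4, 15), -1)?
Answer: Rational(-24758947, 12351196) ≈ -2.0046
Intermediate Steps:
Function('X')(V, o) = Rational(1, 11) (Function('X')(V, o) = Pow(11, -1) = Rational(1, 11))
p = Rational(-205463, 102076) (p = Add(-2, Mul(Rational(1, 8), Mul(Mul(57, Add(65, -111)), Pow(25519, -1)))) = Add(-2, Mul(Rational(1, 8), Mul(Mul(57, -46), Rational(1, 25519)))) = Add(-2, Mul(Rational(1, 8), Mul(-2622, Rational(1, 25519)))) = Add(-2, Mul(Rational(1, 8), Rational(-2622, 25519))) = Add(-2, Rational(-1311, 102076)) = Rational(-205463, 102076) ≈ -2.0128)
Add(Pow(Function('X')(11, 13), 2), p) = Add(Pow(Rational(1, 11), 2), Rational(-205463, 102076)) = Add(Rational(1, 121), Rational(-205463, 102076)) = Rational(-24758947, 12351196)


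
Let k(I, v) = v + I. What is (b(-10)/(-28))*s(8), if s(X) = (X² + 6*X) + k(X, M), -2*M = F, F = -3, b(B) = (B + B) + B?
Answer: 3645/28 ≈ 130.18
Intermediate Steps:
b(B) = 3*B (b(B) = 2*B + B = 3*B)
M = 3/2 (M = -½*(-3) = 3/2 ≈ 1.5000)
k(I, v) = I + v
s(X) = 3/2 + X² + 7*X (s(X) = (X² + 6*X) + (X + 3/2) = (X² + 6*X) + (3/2 + X) = 3/2 + X² + 7*X)
(b(-10)/(-28))*s(8) = ((3*(-10))/(-28))*(3/2 + 8² + 7*8) = (-30*(-1/28))*(3/2 + 64 + 56) = (15/14)*(243/2) = 3645/28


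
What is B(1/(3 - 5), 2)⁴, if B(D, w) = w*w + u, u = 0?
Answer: 256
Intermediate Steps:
B(D, w) = w² (B(D, w) = w*w + 0 = w² + 0 = w²)
B(1/(3 - 5), 2)⁴ = (2²)⁴ = 4⁴ = 256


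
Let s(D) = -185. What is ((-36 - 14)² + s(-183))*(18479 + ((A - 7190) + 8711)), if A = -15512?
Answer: 10389720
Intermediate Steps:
((-36 - 14)² + s(-183))*(18479 + ((A - 7190) + 8711)) = ((-36 - 14)² - 185)*(18479 + ((-15512 - 7190) + 8711)) = ((-50)² - 185)*(18479 + (-22702 + 8711)) = (2500 - 185)*(18479 - 13991) = 2315*4488 = 10389720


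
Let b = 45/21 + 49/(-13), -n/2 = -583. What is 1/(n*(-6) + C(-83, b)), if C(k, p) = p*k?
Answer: -91/624352 ≈ -0.00014575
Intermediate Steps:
n = 1166 (n = -2*(-583) = 1166)
b = -148/91 (b = 45*(1/21) + 49*(-1/13) = 15/7 - 49/13 = -148/91 ≈ -1.6264)
C(k, p) = k*p
1/(n*(-6) + C(-83, b)) = 1/(1166*(-6) - 83*(-148/91)) = 1/(-6996 + 12284/91) = 1/(-624352/91) = -91/624352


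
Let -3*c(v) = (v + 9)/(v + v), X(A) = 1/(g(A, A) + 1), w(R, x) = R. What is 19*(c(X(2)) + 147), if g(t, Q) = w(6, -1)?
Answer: 7771/3 ≈ 2590.3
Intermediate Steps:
g(t, Q) = 6
X(A) = ⅐ (X(A) = 1/(6 + 1) = 1/7 = ⅐)
c(v) = -(9 + v)/(6*v) (c(v) = -(v + 9)/(3*(v + v)) = -(9 + v)/(3*(2*v)) = -(9 + v)*1/(2*v)/3 = -(9 + v)/(6*v))
19*(c(X(2)) + 147) = 19*((-9 - 1*⅐)/(6*(⅐)) + 147) = 19*((⅙)*7*(-9 - ⅐) + 147) = 19*((⅙)*7*(-64/7) + 147) = 19*(-32/3 + 147) = 19*(409/3) = 7771/3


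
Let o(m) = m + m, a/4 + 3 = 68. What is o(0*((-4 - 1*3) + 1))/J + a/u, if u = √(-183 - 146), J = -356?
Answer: -260*I*√329/329 ≈ -14.334*I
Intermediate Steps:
a = 260 (a = -12 + 4*68 = -12 + 272 = 260)
o(m) = 2*m
u = I*√329 (u = √(-329) = I*√329 ≈ 18.138*I)
o(0*((-4 - 1*3) + 1))/J + a/u = (2*(0*((-4 - 1*3) + 1)))/(-356) + 260/((I*√329)) = (2*(0*((-4 - 3) + 1)))*(-1/356) + 260*(-I*√329/329) = (2*(0*(-7 + 1)))*(-1/356) - 260*I*√329/329 = (2*(0*(-6)))*(-1/356) - 260*I*√329/329 = (2*0)*(-1/356) - 260*I*√329/329 = 0*(-1/356) - 260*I*√329/329 = 0 - 260*I*√329/329 = -260*I*√329/329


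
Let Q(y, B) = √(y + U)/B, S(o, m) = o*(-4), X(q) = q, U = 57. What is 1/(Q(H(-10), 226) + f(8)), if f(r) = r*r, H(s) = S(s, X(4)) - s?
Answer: 3268864/209207189 - 226*√107/209207189 ≈ 0.015614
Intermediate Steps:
S(o, m) = -4*o
H(s) = -5*s (H(s) = -4*s - s = -5*s)
Q(y, B) = √(57 + y)/B (Q(y, B) = √(y + 57)/B = √(57 + y)/B)
f(r) = r²
1/(Q(H(-10), 226) + f(8)) = 1/(√(57 - 5*(-10))/226 + 8²) = 1/(√(57 + 50)/226 + 64) = 1/(√107/226 + 64) = 1/(64 + √107/226)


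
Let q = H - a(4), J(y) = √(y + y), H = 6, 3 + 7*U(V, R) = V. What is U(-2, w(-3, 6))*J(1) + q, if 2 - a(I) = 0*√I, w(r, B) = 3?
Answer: 4 - 5*√2/7 ≈ 2.9898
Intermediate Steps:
U(V, R) = -3/7 + V/7
a(I) = 2 (a(I) = 2 - 0*√I = 2 - 1*0 = 2 + 0 = 2)
J(y) = √2*√y (J(y) = √(2*y) = √2*√y)
q = 4 (q = 6 - 1*2 = 6 - 2 = 4)
U(-2, w(-3, 6))*J(1) + q = (-3/7 + (⅐)*(-2))*(√2*√1) + 4 = (-3/7 - 2/7)*(√2*1) + 4 = -5*√2/7 + 4 = 4 - 5*√2/7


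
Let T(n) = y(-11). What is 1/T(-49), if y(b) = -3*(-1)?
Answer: 1/3 ≈ 0.33333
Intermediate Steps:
y(b) = 3
T(n) = 3
1/T(-49) = 1/3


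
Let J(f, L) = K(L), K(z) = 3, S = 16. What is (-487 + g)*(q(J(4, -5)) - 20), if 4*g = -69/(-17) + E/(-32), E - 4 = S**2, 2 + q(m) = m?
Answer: 5044139/544 ≈ 9272.3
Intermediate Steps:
J(f, L) = 3
q(m) = -2 + m
E = 260 (E = 4 + 16**2 = 4 + 256 = 260)
g = -553/544 (g = (-69/(-17) + 260/(-32))/4 = (-69*(-1/17) + 260*(-1/32))/4 = (69/17 - 65/8)/4 = (1/4)*(-553/136) = -553/544 ≈ -1.0165)
(-487 + g)*(q(J(4, -5)) - 20) = (-487 - 553/544)*((-2 + 3) - 20) = -265481*(1 - 20)/544 = -265481/544*(-19) = 5044139/544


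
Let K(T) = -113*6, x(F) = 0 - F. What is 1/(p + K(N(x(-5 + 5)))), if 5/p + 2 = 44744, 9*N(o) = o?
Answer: -44742/30335071 ≈ -0.0014749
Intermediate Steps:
x(F) = -F
N(o) = o/9
K(T) = -678
p = 5/44742 (p = 5/(-2 + 44744) = 5/44742 ≈ 0.00011175)
1/(p + K(N(x(-5 + 5)))) = 1/(5/44742 - 678) = 1/(-30335071/44742) = -44742/30335071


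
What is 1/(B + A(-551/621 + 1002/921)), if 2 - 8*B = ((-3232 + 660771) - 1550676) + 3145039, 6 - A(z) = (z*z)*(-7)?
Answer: -72692557218/20461589554185781 ≈ -3.5526e-6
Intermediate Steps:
A(z) = 6 + 7*z² (A(z) = 6 - z*z*(-7) = 6 - z²*(-7) = 6 - (-7)*z² = 6 + 7*z²)
B = -562975/2 (B = ¼ - (((-3232 + 660771) - 1550676) + 3145039)/8 = ¼ - ((657539 - 1550676) + 3145039)/8 = ¼ - (-893137 + 3145039)/8 = ¼ - ⅛*2251902 = ¼ - 1125951/4 = -562975/2 ≈ -2.8149e+5)
1/(B + A(-551/621 + 1002/921)) = 1/(-562975/2 + (6 + 7*(-551/621 + 1002/921)²)) = 1/(-562975/2 + (6 + 7*(-551*1/621 + 1002*(1/921))²)) = 1/(-562975/2 + (6 + 7*(-551/621 + 334/307)²)) = 1/(-562975/2 + (6 + 7*(38257/190647)²)) = 1/(-562975/2 + (6 + 7*(1463598049/36346278609))) = 1/(-562975/2 + (6 + 10245186343/36346278609)) = 1/(-562975/2 + 228322857997/36346278609) = 1/(-20461589554185781/72692557218) = -72692557218/20461589554185781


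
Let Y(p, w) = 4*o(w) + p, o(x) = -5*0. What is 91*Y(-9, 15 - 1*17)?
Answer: -819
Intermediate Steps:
o(x) = 0
Y(p, w) = p (Y(p, w) = 4*0 + p = 0 + p = p)
91*Y(-9, 15 - 1*17) = 91*(-9) = -819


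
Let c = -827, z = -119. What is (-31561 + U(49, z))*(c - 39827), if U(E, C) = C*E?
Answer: 1520134368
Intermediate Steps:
(-31561 + U(49, z))*(c - 39827) = (-31561 - 119*49)*(-827 - 39827) = (-31561 - 5831)*(-40654) = -37392*(-40654) = 1520134368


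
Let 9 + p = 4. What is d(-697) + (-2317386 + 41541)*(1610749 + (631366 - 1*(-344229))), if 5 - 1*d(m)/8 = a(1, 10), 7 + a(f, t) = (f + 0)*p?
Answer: -5886118060544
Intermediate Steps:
p = -5 (p = -9 + 4 = -5)
a(f, t) = -7 - 5*f (a(f, t) = -7 + (f + 0)*(-5) = -7 + f*(-5) = -7 - 5*f)
d(m) = 136 (d(m) = 40 - 8*(-7 - 5*1) = 40 - 8*(-7 - 5) = 40 - 8*(-12) = 40 + 96 = 136)
d(-697) + (-2317386 + 41541)*(1610749 + (631366 - 1*(-344229))) = 136 + (-2317386 + 41541)*(1610749 + (631366 - 1*(-344229))) = 136 - 2275845*(1610749 + (631366 + 344229)) = 136 - 2275845*(1610749 + 975595) = 136 - 2275845*2586344 = 136 - 5886118060680 = -5886118060544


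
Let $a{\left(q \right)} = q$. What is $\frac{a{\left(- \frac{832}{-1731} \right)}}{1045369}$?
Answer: $\frac{64}{139194903} \approx 4.5979 \cdot 10^{-7}$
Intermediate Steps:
$\frac{a{\left(- \frac{832}{-1731} \right)}}{1045369} = \frac{\left(-832\right) \frac{1}{-1731}}{1045369} = \left(-832\right) \left(- \frac{1}{1731}\right) \frac{1}{1045369} = \frac{832}{1731} \cdot \frac{1}{1045369} = \frac{64}{139194903}$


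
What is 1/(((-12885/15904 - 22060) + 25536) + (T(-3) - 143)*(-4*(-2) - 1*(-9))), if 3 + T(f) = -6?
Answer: 15904/14173483 ≈ 0.0011221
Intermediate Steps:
T(f) = -9 (T(f) = -3 - 6 = -9)
1/(((-12885/15904 - 22060) + 25536) + (T(-3) - 143)*(-4*(-2) - 1*(-9))) = 1/(((-12885/15904 - 22060) + 25536) + (-9 - 143)*(-4*(-2) - 1*(-9))) = 1/(((-12885*1/15904 - 22060) + 25536) - 152*(8 + 9)) = 1/(((-12885/15904 - 22060) + 25536) - 152*17) = 1/((-350855125/15904 + 25536) - 2584) = 1/(55269419/15904 - 2584) = 1/(14173483/15904) = 15904/14173483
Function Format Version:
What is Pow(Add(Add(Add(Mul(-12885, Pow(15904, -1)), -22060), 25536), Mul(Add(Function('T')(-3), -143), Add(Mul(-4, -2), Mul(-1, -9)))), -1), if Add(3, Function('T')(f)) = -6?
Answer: Rational(15904, 14173483) ≈ 0.0011221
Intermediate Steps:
Function('T')(f) = -9 (Function('T')(f) = Add(-3, -6) = -9)
Pow(Add(Add(Add(Mul(-12885, Pow(15904, -1)), -22060), 25536), Mul(Add(Function('T')(-3), -143), Add(Mul(-4, -2), Mul(-1, -9)))), -1) = Pow(Add(Add(Add(Mul(-12885, Pow(15904, -1)), -22060), 25536), Mul(Add(-9, -143), Add(Mul(-4, -2), Mul(-1, -9)))), -1) = Pow(Add(Add(Add(Mul(-12885, Rational(1, 15904)), -22060), 25536), Mul(-152, Add(8, 9))), -1) = Pow(Add(Add(Add(Rational(-12885, 15904), -22060), 25536), Mul(-152, 17)), -1) = Pow(Add(Add(Rational(-350855125, 15904), 25536), -2584), -1) = Pow(Add(Rational(55269419, 15904), -2584), -1) = Pow(Rational(14173483, 15904), -1) = Rational(15904, 14173483)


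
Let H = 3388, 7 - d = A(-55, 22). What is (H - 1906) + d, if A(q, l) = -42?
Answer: 1531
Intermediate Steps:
d = 49 (d = 7 - 1*(-42) = 7 + 42 = 49)
(H - 1906) + d = (3388 - 1906) + 49 = 1482 + 49 = 1531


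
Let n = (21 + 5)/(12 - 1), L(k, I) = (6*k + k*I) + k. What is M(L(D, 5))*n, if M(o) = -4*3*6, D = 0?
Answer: -1872/11 ≈ -170.18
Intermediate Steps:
L(k, I) = 7*k + I*k (L(k, I) = (6*k + I*k) + k = 7*k + I*k)
n = 26/11 ≈ 2.3636
M(o) = -72 (M(o) = -12*6 = -72)
M(L(D, 5))*n = -72*26/11 = -1872/11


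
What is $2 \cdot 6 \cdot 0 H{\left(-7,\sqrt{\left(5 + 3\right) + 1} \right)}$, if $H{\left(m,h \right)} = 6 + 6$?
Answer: $0$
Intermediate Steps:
$H{\left(m,h \right)} = 12$
$2 \cdot 6 \cdot 0 H{\left(-7,\sqrt{\left(5 + 3\right) + 1} \right)} = 2 \cdot 6 \cdot 0 \cdot 12 = 2 \cdot 0 \cdot 12 = 0 \cdot 12 = 0$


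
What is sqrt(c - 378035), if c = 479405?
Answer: sqrt(101370) ≈ 318.39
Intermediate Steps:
sqrt(c - 378035) = sqrt(479405 - 378035) = sqrt(101370)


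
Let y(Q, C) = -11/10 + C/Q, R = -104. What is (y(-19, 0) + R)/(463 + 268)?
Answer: -1051/7310 ≈ -0.14378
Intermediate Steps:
y(Q, C) = -11/10 + C/Q (y(Q, C) = -11*⅒ + C/Q = -11/10 + C/Q)
(y(-19, 0) + R)/(463 + 268) = ((-11/10 + 0/(-19)) - 104)/(463 + 268) = ((-11/10 + 0*(-1/19)) - 104)/731 = ((-11/10 + 0) - 104)*(1/731) = (-11/10 - 104)*(1/731) = -1051/10*1/731 = -1051/7310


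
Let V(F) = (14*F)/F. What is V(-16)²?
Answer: 196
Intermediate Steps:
V(F) = 14
V(-16)² = 14² = 196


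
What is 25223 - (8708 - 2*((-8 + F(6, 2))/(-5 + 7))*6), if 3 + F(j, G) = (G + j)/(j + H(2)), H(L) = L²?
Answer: 82269/5 ≈ 16454.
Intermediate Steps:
F(j, G) = -3 + (G + j)/(4 + j) (F(j, G) = -3 + (G + j)/(j + 2²) = -3 + (G + j)/(j + 4) = -3 + (G + j)/(4 + j))
25223 - (8708 - 2*((-8 + F(6, 2))/(-5 + 7))*6) = 25223 - (8708 - 2*((-8 + (-12 + 2 - 2*6)/(4 + 6))/(-5 + 7))*6) = 25223 - (8708 - 2*((-8 + (-12 + 2 - 12)/10)/2)*6) = 25223 - (8708 - 2*((-8 + (⅒)*(-22))*(½))*6) = 25223 - (8708 - 2*((-8 - 11/5)*(½))*6) = 25223 - (8708 - 2*(-51/5*½)*6) = 25223 - (8708 - 2*(-51/10)*6) = 25223 - (8708 - (-51)*6/5) = 25223 - (8708 - 1*(-306/5)) = 25223 - (8708 + 306/5) = 25223 - 1*43846/5 = 25223 - 43846/5 = 82269/5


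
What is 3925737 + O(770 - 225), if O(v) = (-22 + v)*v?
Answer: 4210772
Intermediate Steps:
O(v) = v*(-22 + v)
3925737 + O(770 - 225) = 3925737 + (770 - 225)*(-22 + (770 - 225)) = 3925737 + 545*(-22 + 545) = 3925737 + 545*523 = 3925737 + 285035 = 4210772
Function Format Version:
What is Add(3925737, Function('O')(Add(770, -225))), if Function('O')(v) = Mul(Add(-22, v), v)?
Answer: 4210772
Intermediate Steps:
Function('O')(v) = Mul(v, Add(-22, v))
Add(3925737, Function('O')(Add(770, -225))) = Add(3925737, Mul(Add(770, -225), Add(-22, Add(770, -225)))) = Add(3925737, Mul(545, Add(-22, 545))) = Add(3925737, Mul(545, 523)) = Add(3925737, 285035) = 4210772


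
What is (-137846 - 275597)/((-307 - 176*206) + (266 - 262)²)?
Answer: 413443/36547 ≈ 11.313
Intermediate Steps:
(-137846 - 275597)/((-307 - 176*206) + (266 - 262)²) = -413443/((-307 - 36256) + 4²) = -413443/(-36563 + 16) = -413443/(-36547) = -413443*(-1/36547) = 413443/36547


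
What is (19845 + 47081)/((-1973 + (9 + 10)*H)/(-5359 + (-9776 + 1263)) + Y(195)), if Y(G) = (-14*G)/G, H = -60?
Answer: -928397472/191095 ≈ -4858.3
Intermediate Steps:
Y(G) = -14
(19845 + 47081)/((-1973 + (9 + 10)*H)/(-5359 + (-9776 + 1263)) + Y(195)) = (19845 + 47081)/((-1973 + (9 + 10)*(-60))/(-5359 + (-9776 + 1263)) - 14) = 66926/((-1973 + 19*(-60))/(-5359 - 8513) - 14) = 66926/((-1973 - 1140)/(-13872) - 14) = 66926/(-3113*(-1/13872) - 14) = 66926/(3113/13872 - 14) = 66926/(-191095/13872) = 66926*(-13872/191095) = -928397472/191095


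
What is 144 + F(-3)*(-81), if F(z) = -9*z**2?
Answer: 6705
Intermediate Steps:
144 + F(-3)*(-81) = 144 - 9*(-3)**2*(-81) = 144 - 9*9*(-81) = 144 - 81*(-81) = 144 + 6561 = 6705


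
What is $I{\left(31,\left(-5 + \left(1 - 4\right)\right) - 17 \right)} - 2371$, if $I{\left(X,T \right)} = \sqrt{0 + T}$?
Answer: $-2371 + 5 i \approx -2371.0 + 5.0 i$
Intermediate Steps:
$I{\left(X,T \right)} = \sqrt{T}$
$I{\left(31,\left(-5 + \left(1 - 4\right)\right) - 17 \right)} - 2371 = \sqrt{\left(-5 + \left(1 - 4\right)\right) - 17} - 2371 = \sqrt{\left(-5 - 3\right) - 17} - 2371 = \sqrt{-8 - 17} - 2371 = \sqrt{-25} - 2371 = 5 i - 2371 = -2371 + 5 i$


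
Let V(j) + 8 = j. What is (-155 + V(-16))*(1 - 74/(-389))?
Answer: -82877/389 ≈ -213.05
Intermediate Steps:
V(j) = -8 + j
(-155 + V(-16))*(1 - 74/(-389)) = (-155 + (-8 - 16))*(1 - 74/(-389)) = (-155 - 24)*(1 - 74*(-1/389)) = -179*(1 + 74/389) = -179*463/389 = -82877/389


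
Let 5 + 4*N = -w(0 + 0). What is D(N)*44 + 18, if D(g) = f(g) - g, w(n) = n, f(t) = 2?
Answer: 161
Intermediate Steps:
N = -5/4 (N = -5/4 + (-(0 + 0))/4 = -5/4 + (-1*0)/4 = -5/4 + (1/4)*0 = -5/4 + 0 = -5/4 ≈ -1.2500)
D(g) = 2 - g
D(N)*44 + 18 = (2 - 1*(-5/4))*44 + 18 = (2 + 5/4)*44 + 18 = (13/4)*44 + 18 = 143 + 18 = 161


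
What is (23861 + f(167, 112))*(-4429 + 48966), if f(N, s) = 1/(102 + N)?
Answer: 285865633570/269 ≈ 1.0627e+9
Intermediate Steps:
(23861 + f(167, 112))*(-4429 + 48966) = (23861 + 1/(102 + 167))*(-4429 + 48966) = (23861 + 1/269)*44537 = (6418610/269)*44537 = 285865633570/269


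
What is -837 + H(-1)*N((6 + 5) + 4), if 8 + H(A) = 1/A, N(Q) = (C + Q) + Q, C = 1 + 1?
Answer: -1125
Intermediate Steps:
C = 2
N(Q) = 2 + 2*Q (N(Q) = (2 + Q) + Q = 2 + 2*Q)
H(A) = -8 + 1/A
-837 + H(-1)*N((6 + 5) + 4) = -837 + (-8 + 1/(-1))*(2 + 2*((6 + 5) + 4)) = -837 + (-8 - 1)*(2 + 2*(11 + 4)) = -837 - 9*(2 + 2*15) = -837 - 9*(2 + 30) = -837 - 9*32 = -837 - 288 = -1125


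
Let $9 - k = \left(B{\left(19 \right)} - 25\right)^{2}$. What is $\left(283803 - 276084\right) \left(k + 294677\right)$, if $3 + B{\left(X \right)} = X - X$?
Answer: $2268629538$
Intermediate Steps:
$B{\left(X \right)} = -3$ ($B{\left(X \right)} = -3 + \left(X - X\right) = -3 + 0 = -3$)
$k = -775$ ($k = 9 - \left(-3 - 25\right)^{2} = 9 - \left(-28\right)^{2} = 9 - 784 = -775$)
$\left(283803 - 276084\right) \left(k + 294677\right) = \left(283803 - 276084\right) \left(-775 + 294677\right) = 7719 \cdot 293902 = 2268629538$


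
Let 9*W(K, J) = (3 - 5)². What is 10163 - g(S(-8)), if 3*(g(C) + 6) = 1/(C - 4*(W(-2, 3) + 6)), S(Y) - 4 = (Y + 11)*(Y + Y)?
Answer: 6386135/628 ≈ 10169.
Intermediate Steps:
W(K, J) = 4/9 (W(K, J) = (3 - 5)²/9 = (⅑)*(-2)² = (⅑)*4 = 4/9)
S(Y) = 4 + 2*Y*(11 + Y) (S(Y) = 4 + (Y + 11)*(Y + Y) = 4 + (11 + Y)*(2*Y) = 4 + 2*Y*(11 + Y))
g(C) = -6 + 1/(3*(-232/9 + C)) (g(C) = -6 + 1/(3*(C - 4*(4/9 + 6))) = -6 + 1/(3*(C - 4*58/9)) = -6 + 1/(3*(C - 232/9)) = -6 + 1/(3*(-232/9 + C)))
10163 - g(S(-8)) = 10163 - 9*(155 - 6*(4 + 2*(-8)² + 22*(-8)))/(-232 + 9*(4 + 2*(-8)² + 22*(-8))) = 10163 - 9*(155 - 6*(4 + 2*64 - 176))/(-232 + 9*(4 + 2*64 - 176)) = 10163 - 9*(155 - 6*(4 + 128 - 176))/(-232 + 9*(4 + 128 - 176)) = 10163 - 9*(155 - 6*(-44))/(-232 + 9*(-44)) = 10163 - 9*(155 + 264)/(-232 - 396) = 10163 - 9*419/(-628) = 10163 - 9*(-1)*419/628 = 10163 - 1*(-3771/628) = 10163 + 3771/628 = 6386135/628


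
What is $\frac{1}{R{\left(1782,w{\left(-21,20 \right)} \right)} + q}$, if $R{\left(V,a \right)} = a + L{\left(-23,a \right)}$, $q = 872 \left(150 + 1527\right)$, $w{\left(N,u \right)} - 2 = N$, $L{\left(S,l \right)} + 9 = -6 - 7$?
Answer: $\frac{1}{1462303} \approx 6.8385 \cdot 10^{-7}$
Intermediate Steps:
$L{\left(S,l \right)} = -22$ ($L{\left(S,l \right)} = -9 - 13 = -22$)
$w{\left(N,u \right)} = 2 + N$
$q = 1462344$ ($q = 872 \cdot 1677 = 1462344$)
$R{\left(V,a \right)} = -22 + a$ ($R{\left(V,a \right)} = a - 22 = -22 + a$)
$\frac{1}{R{\left(1782,w{\left(-21,20 \right)} \right)} + q} = \frac{1}{\left(-22 + \left(2 - 21\right)\right) + 1462344} = \frac{1}{\left(-22 - 19\right) + 1462344} = \frac{1}{-41 + 1462344} = \frac{1}{1462303}$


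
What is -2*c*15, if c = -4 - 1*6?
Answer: 300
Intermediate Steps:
c = -10 (c = -4 - 6 = -10)
-2*c*15 = -2*(-10)*15 = 20*15 = 300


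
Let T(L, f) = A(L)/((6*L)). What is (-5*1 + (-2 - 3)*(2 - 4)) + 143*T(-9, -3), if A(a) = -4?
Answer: 421/27 ≈ 15.593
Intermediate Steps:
T(L, f) = -2/(3*L) (T(L, f) = -4*1/(6*L) = -2/(3*L))
(-5*1 + (-2 - 3)*(2 - 4)) + 143*T(-9, -3) = (-5*1 + (-2 - 3)*(2 - 4)) + 143*(-2/3/(-9)) = (-5 - 5*(-2)) + 143*(-2/3*(-1/9)) = (-5 + 10) + 143*(2/27) = 5 + 286/27 = 421/27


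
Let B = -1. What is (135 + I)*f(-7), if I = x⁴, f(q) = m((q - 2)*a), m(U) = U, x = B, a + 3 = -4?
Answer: 8568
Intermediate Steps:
a = -7 (a = -3 - 4 = -7)
x = -1
f(q) = 14 - 7*q (f(q) = (q - 2)*(-7) = (-2 + q)*(-7) = 14 - 7*q)
I = 1 (I = (-1)⁴ = 1)
(135 + I)*f(-7) = (135 + 1)*(14 - 7*(-7)) = 136*(14 + 49) = 136*63 = 8568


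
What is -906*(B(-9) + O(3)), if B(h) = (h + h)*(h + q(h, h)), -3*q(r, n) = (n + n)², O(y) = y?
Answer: -1910754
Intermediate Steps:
q(r, n) = -4*n²/3 (q(r, n) = -(n + n)²/3 = -4*n²/3)
B(h) = 2*h*(h - 4*h²/3) (B(h) = (h + h)*(h - 4*h²/3) = (2*h)*(h - 4*h²/3) = 2*h*(h - 4*h²/3))
-906*(B(-9) + O(3)) = -906*((-9)²*(2 - 8/3*(-9)) + 3) = -906*(81*(2 + 24) + 3) = -906*(81*26 + 3) = -906*(2106 + 3) = -906*2109 = -1910754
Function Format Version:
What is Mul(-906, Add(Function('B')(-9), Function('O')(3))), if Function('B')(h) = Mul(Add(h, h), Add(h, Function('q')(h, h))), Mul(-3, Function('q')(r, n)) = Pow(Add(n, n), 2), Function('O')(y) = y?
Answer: -1910754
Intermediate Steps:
Function('q')(r, n) = Mul(Rational(-4, 3), Pow(n, 2)) (Function('q')(r, n) = Mul(Rational(-1, 3), Pow(Add(n, n), 2)) = Mul(Rational(-1, 3), Pow(Mul(2, n), 2)) = Mul(Rational(-1, 3), Mul(4, Pow(n, 2))) = Mul(Rational(-4, 3), Pow(n, 2)))
Function('B')(h) = Mul(2, h, Add(h, Mul(Rational(-4, 3), Pow(h, 2)))) (Function('B')(h) = Mul(Add(h, h), Add(h, Mul(Rational(-4, 3), Pow(h, 2)))) = Mul(Mul(2, h), Add(h, Mul(Rational(-4, 3), Pow(h, 2)))) = Mul(2, h, Add(h, Mul(Rational(-4, 3), Pow(h, 2)))))
Mul(-906, Add(Function('B')(-9), Function('O')(3))) = Mul(-906, Add(Mul(Pow(-9, 2), Add(2, Mul(Rational(-8, 3), -9))), 3)) = Mul(-906, Add(Mul(81, Add(2, 24)), 3)) = Mul(-906, Add(Mul(81, 26), 3)) = Mul(-906, Add(2106, 3)) = Mul(-906, 2109) = -1910754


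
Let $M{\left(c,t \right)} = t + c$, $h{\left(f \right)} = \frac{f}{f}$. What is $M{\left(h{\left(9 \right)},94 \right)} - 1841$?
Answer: $-1746$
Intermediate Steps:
$h{\left(f \right)} = 1$
$M{\left(c,t \right)} = c + t$
$M{\left(h{\left(9 \right)},94 \right)} - 1841 = \left(1 + 94\right) - 1841 = 95 - 1841 = -1746$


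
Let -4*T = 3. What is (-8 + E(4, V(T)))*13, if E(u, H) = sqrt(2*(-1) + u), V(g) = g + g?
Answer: -104 + 13*sqrt(2) ≈ -85.615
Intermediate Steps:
T = -3/4 (T = -1/4*3 = -3/4 ≈ -0.75000)
V(g) = 2*g
E(u, H) = sqrt(-2 + u)
(-8 + E(4, V(T)))*13 = (-8 + sqrt(-2 + 4))*13 = (-8 + sqrt(2))*13 = -104 + 13*sqrt(2)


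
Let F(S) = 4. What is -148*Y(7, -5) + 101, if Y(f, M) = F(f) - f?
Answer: 545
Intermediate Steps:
Y(f, M) = 4 - f
-148*Y(7, -5) + 101 = -148*(4 - 1*7) + 101 = -148*(4 - 7) + 101 = -148*(-3) + 101 = 444 + 101 = 545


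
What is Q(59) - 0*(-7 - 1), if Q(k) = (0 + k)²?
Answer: 3481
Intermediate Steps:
Q(k) = k²
Q(59) - 0*(-7 - 1) = 59² - 0*(-7 - 1) = 3481 - 0*(-8) = 3481 - 1*0 = 3481 + 0 = 3481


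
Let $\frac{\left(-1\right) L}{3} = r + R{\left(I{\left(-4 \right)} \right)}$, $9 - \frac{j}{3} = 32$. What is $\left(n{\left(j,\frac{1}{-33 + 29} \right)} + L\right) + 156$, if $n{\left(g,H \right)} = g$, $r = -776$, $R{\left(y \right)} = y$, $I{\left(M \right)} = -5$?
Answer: $2430$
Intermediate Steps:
$j = -69$ ($j = 27 - 96 = -69$)
$L = 2343$ ($L = - 3 \left(-776 - 5\right) = \left(-3\right) \left(-781\right) = 2343$)
$\left(n{\left(j,\frac{1}{-33 + 29} \right)} + L\right) + 156 = \left(-69 + 2343\right) + 156 = 2274 + 156 = 2430$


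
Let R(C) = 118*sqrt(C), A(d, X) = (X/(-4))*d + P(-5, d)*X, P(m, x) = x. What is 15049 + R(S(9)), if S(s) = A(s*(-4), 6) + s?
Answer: 15049 + 354*I*sqrt(17) ≈ 15049.0 + 1459.6*I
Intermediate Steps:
A(d, X) = 3*X*d/4 (A(d, X) = (X/(-4))*d + d*X = (X*(-1/4))*d + X*d = (-X/4)*d + X*d = -X*d/4 + X*d = 3*X*d/4)
S(s) = -17*s (S(s) = (3/4)*6*(s*(-4)) + s = (3/4)*6*(-4*s) + s = -18*s + s = -17*s)
15049 + R(S(9)) = 15049 + 118*sqrt(-17*9) = 15049 + 118*sqrt(-153) = 15049 + 118*(3*I*sqrt(17)) = 15049 + 354*I*sqrt(17)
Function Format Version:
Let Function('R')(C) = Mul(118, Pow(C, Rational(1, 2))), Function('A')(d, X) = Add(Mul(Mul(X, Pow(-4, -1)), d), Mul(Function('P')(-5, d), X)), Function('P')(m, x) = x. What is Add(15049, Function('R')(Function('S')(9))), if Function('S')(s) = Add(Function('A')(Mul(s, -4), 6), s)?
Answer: Add(15049, Mul(354, I, Pow(17, Rational(1, 2)))) ≈ Add(15049., Mul(1459.6, I))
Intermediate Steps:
Function('A')(d, X) = Mul(Rational(3, 4), X, d) (Function('A')(d, X) = Add(Mul(Mul(X, Pow(-4, -1)), d), Mul(d, X)) = Add(Mul(Mul(X, Rational(-1, 4)), d), Mul(X, d)) = Add(Mul(Mul(Rational(-1, 4), X), d), Mul(X, d)) = Add(Mul(Rational(-1, 4), X, d), Mul(X, d)) = Mul(Rational(3, 4), X, d))
Function('S')(s) = Mul(-17, s) (Function('S')(s) = Add(Mul(Rational(3, 4), 6, Mul(s, -4)), s) = Add(Mul(Rational(3, 4), 6, Mul(-4, s)), s) = Add(Mul(-18, s), s) = Mul(-17, s))
Add(15049, Function('R')(Function('S')(9))) = Add(15049, Mul(118, Pow(Mul(-17, 9), Rational(1, 2)))) = Add(15049, Mul(118, Pow(-153, Rational(1, 2)))) = Add(15049, Mul(118, Mul(3, I, Pow(17, Rational(1, 2))))) = Add(15049, Mul(354, I, Pow(17, Rational(1, 2))))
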